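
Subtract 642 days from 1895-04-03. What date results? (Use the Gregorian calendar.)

−365 (one year) → Apr 3, 1894 (277 left).
−3 → Mar 31, 1894 (end of Mar, 31 days; 274 left).
−31 → Feb 28, 1894 (end of Feb, 28 days; 243 left).
−28 → Jan 31, 1894 (end of Jan, 31 days; 215 left).
−31 → Dec 31, 1893 (end of Dec, 31 days; 184 left).
−31 → Nov 30, 1893 (end of Nov, 30 days; 153 left).
−30 → Oct 31, 1893 (end of Oct, 31 days; 123 left).
−31 → Sep 30, 1893 (end of Sep, 30 days; 92 left).
−30 → Aug 31, 1893 (end of Aug, 31 days; 62 left).
−31 → Jul 31, 1893 (end of Jul, 31 days; 31 left).
−31 → Jun 30, 1893 (end of Jun, 30 days; 0 left).

June 30, 1893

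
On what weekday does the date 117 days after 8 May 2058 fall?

May 8, 2058 is a Wednesday.
117 mod 7 = 5, so 117 days after a Wednesday is Wednesday + 5 = Monday.

Monday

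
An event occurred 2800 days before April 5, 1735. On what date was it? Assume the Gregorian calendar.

−365 (one year) → Apr 5, 1734 (2435 left).
−365 (one year) → Apr 5, 1733 (2070 left).
−365 (one year) → Apr 5, 1732 (1705 left).
−366 (one year; includes Feb 29, 1732) → Apr 5, 1731 (1339 left).
−365 (one year) → Apr 5, 1730 (974 left).
−365 (one year) → Apr 5, 1729 (609 left).
−365 (one year) → Apr 5, 1728 (244 left).
−5 → Mar 31, 1728 (end of Mar, 31 days; 239 left).
−31 → Feb 29, 1728 (end of Feb, 29 days; 208 left).
−29 → Jan 31, 1728 (end of Jan, 31 days; 179 left).
−31 → Dec 31, 1727 (end of Dec, 31 days; 148 left).
−31 → Nov 30, 1727 (end of Nov, 30 days; 117 left).
−30 → Oct 31, 1727 (end of Oct, 31 days; 87 left).
−31 → Sep 30, 1727 (end of Sep, 30 days; 56 left).
−30 → Aug 31, 1727 (end of Aug, 31 days; 26 left).
−26 → Aug 5, 1727.

August 5, 1727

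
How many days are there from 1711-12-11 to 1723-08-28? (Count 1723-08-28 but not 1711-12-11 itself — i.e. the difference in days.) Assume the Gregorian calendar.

4278

Dec 11, 1711 → Dec 11, 1712: 366 days (Feb 29, 1712 is in that span).
Dec 11, 1712 → Dec 11, 1713: 365 days.
Dec 11, 1713 → Dec 11, 1714: 365 days.
Dec 11, 1714 → Dec 11, 1715: 365 days.
Dec 11, 1715 → Dec 11, 1716: 366 days (Feb 29, 1716 is in that span).
Dec 11, 1716 → Dec 11, 1717: 365 days.
Dec 11, 1717 → Dec 11, 1718: 365 days.
Dec 11, 1718 → Dec 11, 1719: 365 days.
Dec 11, 1719 → Dec 11, 1720: 366 days (Feb 29, 1720 is in that span).
Dec 11, 1720 → Dec 11, 1721: 365 days.
Dec 11, 1721 → Dec 11, 1722: 365 days.
Dec 11, 1722 → Jan 11, 1723: 31 days (December has 31).
Jan 11, 1723 → Feb 11, 1723: 31 days (January has 31).
Feb 11, 1723 → Mar 11, 1723: 28 days (February has 28).
Mar 11, 1723 → Apr 11, 1723: 31 days (March has 31).
Apr 11, 1723 → May 11, 1723: 30 days (April has 30).
May 11, 1723 → Jun 11, 1723: 31 days (May has 31).
Jun 11, 1723 → Jul 11, 1723: 30 days (June has 30).
Jul 11, 1723 → Aug 11, 1723: 31 days (July has 31).
Aug 11, 1723 → Aug 28, 1723: 17 days.
Total: 4278 days.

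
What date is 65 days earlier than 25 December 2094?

−25 → Nov 30, 2094 (end of Nov, 30 days; 40 left).
−30 → Oct 31, 2094 (end of Oct, 31 days; 10 left).
−10 → Oct 21, 2094.

October 21, 2094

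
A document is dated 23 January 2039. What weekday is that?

January 1, 2039 is a Saturday.
Jan 1, 2039 → Jan 23, 2039: 22 days.
Total: 22 days.
22 mod 7 = 1, so Saturday + 1 = Sunday.

Sunday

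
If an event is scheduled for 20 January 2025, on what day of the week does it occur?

Doomsday rule: the anchor day for the 2000s is Tuesday. For year 25: 25÷12 = 2 r 1, and 1÷4 = 0, so 2+1+0 = 3.
Tuesday + 3 ≡ Friday — that's 2025's doomsday.
In January the doomsday date is Jan 3 (2025 is not a leap year).
Jan 20 is 17 days after Jan 3; 17 mod 7 = 3, so Friday + 3 = Monday.

Monday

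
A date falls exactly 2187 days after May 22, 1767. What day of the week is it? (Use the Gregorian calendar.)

First find the weekday of May 22, 1767. Doomsday rule: the anchor day for the 1700s is Sunday. For year 67: 67÷12 = 5 r 7, and 7÷4 = 1, so 5+7+1 = 13.
Sunday + 13 ≡ Saturday — that's 1767's doomsday.
In May the doomsday date is May 9.
May 22 is 13 days after May 9; 13 mod 7 = 6, so Saturday + 6 = Friday.
2187 mod 7 = 3, so 2187 days after a Friday is Friday + 3 = Monday.

Monday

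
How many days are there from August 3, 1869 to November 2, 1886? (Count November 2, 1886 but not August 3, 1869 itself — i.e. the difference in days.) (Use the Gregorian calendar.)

6300

Aug 3, 1869 → Aug 3, 1870: 365 days.
Aug 3, 1870 → Aug 3, 1871: 365 days.
Aug 3, 1871 → Aug 3, 1872: 366 days (Feb 29, 1872 is in that span).
Aug 3, 1872 → Aug 3, 1873: 365 days.
Aug 3, 1873 → Aug 3, 1874: 365 days.
Aug 3, 1874 → Aug 3, 1875: 365 days.
Aug 3, 1875 → Aug 3, 1876: 366 days (Feb 29, 1876 is in that span).
Aug 3, 1876 → Aug 3, 1877: 365 days.
Aug 3, 1877 → Aug 3, 1878: 365 days.
Aug 3, 1878 → Aug 3, 1879: 365 days.
Aug 3, 1879 → Aug 3, 1880: 366 days (Feb 29, 1880 is in that span).
Aug 3, 1880 → Aug 3, 1881: 365 days.
Aug 3, 1881 → Aug 3, 1882: 365 days.
Aug 3, 1882 → Aug 3, 1883: 365 days.
Aug 3, 1883 → Aug 3, 1884: 366 days (Feb 29, 1884 is in that span).
Aug 3, 1884 → Aug 3, 1885: 365 days.
Aug 3, 1885 → Aug 3, 1886: 365 days.
Aug 3, 1886 → Sep 3, 1886: 31 days (August has 31).
Sep 3, 1886 → Oct 3, 1886: 30 days (September has 30).
Oct 3, 1886 → Nov 2, 1886: 30 days.
Total: 6300 days.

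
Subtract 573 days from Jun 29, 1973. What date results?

−365 (one year) → Jun 29, 1972 (208 left).
−29 → May 31, 1972 (end of May, 31 days; 179 left).
−31 → Apr 30, 1972 (end of Apr, 30 days; 148 left).
−30 → Mar 31, 1972 (end of Mar, 31 days; 118 left).
−31 → Feb 29, 1972 (end of Feb, 29 days; 87 left).
−29 → Jan 31, 1972 (end of Jan, 31 days; 58 left).
−31 → Dec 31, 1971 (end of Dec, 31 days; 27 left).
−27 → Dec 4, 1971.

December 4, 1971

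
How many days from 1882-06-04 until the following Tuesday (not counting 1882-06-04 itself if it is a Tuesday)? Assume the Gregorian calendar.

2

Jun 4, 1882 is a Sunday.
From Sunday to the next Tuesday is 2 days.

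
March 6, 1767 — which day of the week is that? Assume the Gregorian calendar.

Friday

Doomsday rule: the anchor day for the 1700s is Sunday. For year 67: 67÷12 = 5 r 7, and 7÷4 = 1, so 5+7+1 = 13.
Sunday + 13 ≡ Saturday — that's 1767's doomsday.
In March the doomsday date is Mar 14.
Mar 6 is 8 days before Mar 14; 8 mod 7 = 1, so Saturday − 1 = Friday.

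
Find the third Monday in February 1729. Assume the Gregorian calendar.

February 21, 1729

February 1, 1729 is a Tuesday.
The first Monday is therefore February 7 (6 days later).
The third Monday is 7 + 2×7 = February 21.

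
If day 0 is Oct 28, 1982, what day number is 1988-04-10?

1991

Oct 28, 1982 → Oct 28, 1983: 365 days.
Oct 28, 1983 → Oct 28, 1984: 366 days (Feb 29, 1984 is in that span).
Oct 28, 1984 → Oct 28, 1985: 365 days.
Oct 28, 1985 → Oct 28, 1986: 365 days.
Oct 28, 1986 → Oct 28, 1987: 365 days.
Oct 28, 1987 → Nov 28, 1987: 31 days (October has 31).
Nov 28, 1987 → Dec 28, 1987: 30 days (November has 30).
Dec 28, 1987 → Jan 28, 1988: 31 days (December has 31).
Jan 28, 1988 → Feb 28, 1988: 31 days (January has 31).
Feb 28, 1988 → Mar 28, 1988: 29 days (February has 29).
Mar 28, 1988 → Apr 10, 1988: 13 days.
Total: 1991 days.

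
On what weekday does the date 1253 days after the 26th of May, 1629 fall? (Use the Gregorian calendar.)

May 26, 1629 is a Saturday.
1253 mod 7 = 0, so 1253 days after a Saturday is Saturday + 0 = Saturday.

Saturday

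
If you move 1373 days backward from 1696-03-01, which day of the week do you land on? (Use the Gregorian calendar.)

Wednesday

Mar 1, 1696 is a Thursday.
1373 mod 7 = 1, so 1373 days before a Thursday is Thursday − 1 = Wednesday.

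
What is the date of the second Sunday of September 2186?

September 10, 2186

September 1, 2186 is a Friday.
The first Sunday is therefore September 3 (2 days later).
The second Sunday is 3 + 1×7 = September 10.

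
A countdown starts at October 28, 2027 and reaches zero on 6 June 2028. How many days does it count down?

Oct 28, 2027 → Nov 28, 2027: 31 days (October has 31).
Nov 28, 2027 → Dec 28, 2027: 30 days (November has 30).
Dec 28, 2027 → Jan 28, 2028: 31 days (December has 31).
Jan 28, 2028 → Feb 28, 2028: 31 days (January has 31).
Feb 28, 2028 → Mar 28, 2028: 29 days (February has 29).
Mar 28, 2028 → Apr 28, 2028: 31 days (March has 31).
Apr 28, 2028 → May 28, 2028: 30 days (April has 30).
May 28, 2028 → Jun 6, 2028: 9 days.
Total: 222 days.

222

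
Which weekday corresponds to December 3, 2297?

Friday

Doomsday rule: the anchor day for the 2200s is Friday. For year 97: 97÷12 = 8 r 1, and 1÷4 = 0, so 8+1+0 = 9.
Friday + 9 ≡ Sunday — that's 2297's doomsday.
In December the doomsday date is Dec 12.
Dec 3 is 9 days before Dec 12; 9 mod 7 = 2, so Sunday − 2 = Friday.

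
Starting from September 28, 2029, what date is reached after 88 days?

Sep has 30 days: +3 → Oct 1, 2029 (85 left).
Oct has 31 days: +31 → Nov 1, 2029 (54 left).
Nov has 30 days: +30 → Dec 1, 2029 (24 left).
+24 → Dec 25, 2029.

December 25, 2029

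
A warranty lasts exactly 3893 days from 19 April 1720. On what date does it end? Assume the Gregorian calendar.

+365 (one year) → Apr 19, 1721 (3528 left).
+365 (one year) → Apr 19, 1722 (3163 left).
+365 (one year) → Apr 19, 1723 (2798 left).
+366 (one year; includes Feb 29, 1724) → Apr 19, 1724 (2432 left).
+365 (one year) → Apr 19, 1725 (2067 left).
+365 (one year) → Apr 19, 1726 (1702 left).
+365 (one year) → Apr 19, 1727 (1337 left).
+366 (one year; includes Feb 29, 1728) → Apr 19, 1728 (971 left).
+365 (one year) → Apr 19, 1729 (606 left).
+365 (one year) → Apr 19, 1730 (241 left).
Apr has 30 days: +12 → May 1, 1730 (229 left).
May has 31 days: +31 → Jun 1, 1730 (198 left).
Jun has 30 days: +30 → Jul 1, 1730 (168 left).
Jul has 31 days: +31 → Aug 1, 1730 (137 left).
Aug has 31 days: +31 → Sep 1, 1730 (106 left).
Sep has 30 days: +30 → Oct 1, 1730 (76 left).
Oct has 31 days: +31 → Nov 1, 1730 (45 left).
Nov has 30 days: +30 → Dec 1, 1730 (15 left).
+15 → Dec 16, 1730.

December 16, 1730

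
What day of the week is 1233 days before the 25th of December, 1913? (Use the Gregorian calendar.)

Wednesday

Dec 25, 1913 is a Thursday.
1233 mod 7 = 1, so 1233 days before a Thursday is Thursday − 1 = Wednesday.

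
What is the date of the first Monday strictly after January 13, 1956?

January 16, 1956

Jan 13, 1956 is a Friday.
From Friday to the next Monday is 3 days.
Jan 13, 1956 + 3 = Jan 16, 1956.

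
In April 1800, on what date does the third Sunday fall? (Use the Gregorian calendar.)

April 1, 1800 is a Tuesday.
The first Sunday is therefore April 6 (5 days later).
The third Sunday is 6 + 2×7 = April 20.

April 20, 1800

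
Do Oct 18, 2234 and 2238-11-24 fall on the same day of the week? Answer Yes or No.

Yes

From Oct 18, 2234 to Nov 24, 2238 is 1498 days.
1498 mod 7 = 0, so they are the same weekday.
(Oct 18, 2234 is a Saturday; Nov 24, 2238 is a Saturday.)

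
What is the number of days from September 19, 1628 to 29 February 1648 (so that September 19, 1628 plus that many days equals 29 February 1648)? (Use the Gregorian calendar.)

7102

Sep 19, 1628 → Sep 19, 1629: 365 days.
Sep 19, 1629 → Sep 19, 1630: 365 days.
Sep 19, 1630 → Sep 19, 1631: 365 days.
Sep 19, 1631 → Sep 19, 1632: 366 days (Feb 29, 1632 is in that span).
Sep 19, 1632 → Sep 19, 1633: 365 days.
Sep 19, 1633 → Sep 19, 1634: 365 days.
Sep 19, 1634 → Sep 19, 1635: 365 days.
Sep 19, 1635 → Sep 19, 1636: 366 days (Feb 29, 1636 is in that span).
Sep 19, 1636 → Sep 19, 1637: 365 days.
Sep 19, 1637 → Sep 19, 1638: 365 days.
Sep 19, 1638 → Sep 19, 1639: 365 days.
Sep 19, 1639 → Sep 19, 1640: 366 days (Feb 29, 1640 is in that span).
Sep 19, 1640 → Sep 19, 1641: 365 days.
Sep 19, 1641 → Sep 19, 1642: 365 days.
Sep 19, 1642 → Sep 19, 1643: 365 days.
Sep 19, 1643 → Sep 19, 1644: 366 days (Feb 29, 1644 is in that span).
Sep 19, 1644 → Sep 19, 1645: 365 days.
Sep 19, 1645 → Sep 19, 1646: 365 days.
Sep 19, 1646 → Sep 19, 1647: 365 days.
Sep 19, 1647 → Oct 19, 1647: 30 days (September has 30).
Oct 19, 1647 → Nov 19, 1647: 31 days (October has 31).
Nov 19, 1647 → Dec 19, 1647: 30 days (November has 30).
Dec 19, 1647 → Jan 19, 1648: 31 days (December has 31).
Jan 19, 1648 → Feb 19, 1648: 31 days (January has 31).
Feb 19, 1648 → Feb 29, 1648: 10 days.
Total: 7102 days.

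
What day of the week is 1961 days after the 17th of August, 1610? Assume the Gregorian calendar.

First find the weekday of Aug 17, 1610. Doomsday rule: the anchor day for the 1600s is Tuesday. For year 10: 10÷12 = 0 r 10, and 10÷4 = 2, so 0+10+2 = 12.
Tuesday + 12 ≡ Sunday — that's 1610's doomsday.
In August the doomsday date is Aug 8.
Aug 17 is 9 days after Aug 8; 9 mod 7 = 2, so Sunday + 2 = Tuesday.
1961 mod 7 = 1, so 1961 days after a Tuesday is Tuesday + 1 = Wednesday.

Wednesday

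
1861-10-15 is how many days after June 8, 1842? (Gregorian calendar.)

Jun 8, 1842 → Jun 8, 1843: 365 days.
Jun 8, 1843 → Jun 8, 1844: 366 days (Feb 29, 1844 is in that span).
Jun 8, 1844 → Jun 8, 1845: 365 days.
Jun 8, 1845 → Jun 8, 1846: 365 days.
Jun 8, 1846 → Jun 8, 1847: 365 days.
Jun 8, 1847 → Jun 8, 1848: 366 days (Feb 29, 1848 is in that span).
Jun 8, 1848 → Jun 8, 1849: 365 days.
Jun 8, 1849 → Jun 8, 1850: 365 days.
Jun 8, 1850 → Jun 8, 1851: 365 days.
Jun 8, 1851 → Jun 8, 1852: 366 days (Feb 29, 1852 is in that span).
Jun 8, 1852 → Jun 8, 1853: 365 days.
Jun 8, 1853 → Jun 8, 1854: 365 days.
Jun 8, 1854 → Jun 8, 1855: 365 days.
Jun 8, 1855 → Jun 8, 1856: 366 days (Feb 29, 1856 is in that span).
Jun 8, 1856 → Jun 8, 1857: 365 days.
Jun 8, 1857 → Jun 8, 1858: 365 days.
Jun 8, 1858 → Jun 8, 1859: 365 days.
Jun 8, 1859 → Jun 8, 1860: 366 days (Feb 29, 1860 is in that span).
Jun 8, 1860 → Jun 8, 1861: 365 days.
Jun 8, 1861 → Jul 8, 1861: 30 days (June has 30).
Jul 8, 1861 → Aug 8, 1861: 31 days (July has 31).
Aug 8, 1861 → Sep 8, 1861: 31 days (August has 31).
Sep 8, 1861 → Oct 8, 1861: 30 days (September has 30).
Oct 8, 1861 → Oct 15, 1861: 7 days.
Total: 7069 days.

7069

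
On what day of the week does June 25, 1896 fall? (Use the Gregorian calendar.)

Doomsday rule: the anchor day for the 1800s is Friday. For year 96: 96÷12 = 8 r 0, and 0÷4 = 0, so 8+0+0 = 8.
Friday + 8 ≡ Saturday — that's 1896's doomsday.
In June the doomsday date is Jun 6.
Jun 25 is 19 days after Jun 6; 19 mod 7 = 5, so Saturday + 5 = Thursday.

Thursday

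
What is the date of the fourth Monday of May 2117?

May 1, 2117 is a Saturday.
The first Monday is therefore May 3 (2 days later).
The fourth Monday is 3 + 3×7 = May 24.

May 24, 2117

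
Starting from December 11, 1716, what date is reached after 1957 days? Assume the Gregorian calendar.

+365 (one year) → Dec 11, 1717 (1592 left).
+365 (one year) → Dec 11, 1718 (1227 left).
+365 (one year) → Dec 11, 1719 (862 left).
+366 (one year; includes Feb 29, 1720) → Dec 11, 1720 (496 left).
+365 (one year) → Dec 11, 1721 (131 left).
Dec has 31 days: +21 → Jan 1, 1722 (110 left).
Jan has 31 days: +31 → Feb 1, 1722 (79 left).
Feb has 28 days: +28 → Mar 1, 1722 (51 left).
Mar has 31 days: +31 → Apr 1, 1722 (20 left).
+20 → Apr 21, 1722.

April 21, 1722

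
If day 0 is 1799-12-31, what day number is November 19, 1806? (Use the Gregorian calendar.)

2514

Dec 31, 1799 → Dec 31, 1800: 365 days.
Dec 31, 1800 → Dec 31, 1801: 365 days.
Dec 31, 1801 → Dec 31, 1802: 365 days.
Dec 31, 1802 → Dec 31, 1803: 365 days.
Dec 31, 1803 → Dec 31, 1804: 366 days (Feb 29, 1804 is in that span).
Dec 31, 1804 → Dec 31, 1805: 365 days.
Dec 31, 1805 → Jan 31, 1806: 31 days (December has 31).
Jan 31, 1806 → Feb 28, 1806: 28 days (January has 31).
Feb 28, 1806 → Mar 28, 1806: 28 days (February has 28).
Mar 28, 1806 → Apr 28, 1806: 31 days (March has 31).
Apr 28, 1806 → May 28, 1806: 30 days (April has 30).
May 28, 1806 → Jun 28, 1806: 31 days (May has 31).
Jun 28, 1806 → Jul 28, 1806: 30 days (June has 30).
Jul 28, 1806 → Aug 28, 1806: 31 days (July has 31).
Aug 28, 1806 → Sep 28, 1806: 31 days (August has 31).
Sep 28, 1806 → Oct 28, 1806: 30 days (September has 30).
Oct 28, 1806 → Nov 19, 1806: 22 days.
Total: 2514 days.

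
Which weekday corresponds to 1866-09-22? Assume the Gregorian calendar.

January 1, 1866 is a Monday.
Jan 1, 1866 → Feb 1, 1866: 31 days (January has 31).
Feb 1, 1866 → Mar 1, 1866: 28 days (February has 28).
Mar 1, 1866 → Apr 1, 1866: 31 days (March has 31).
Apr 1, 1866 → May 1, 1866: 30 days (April has 30).
May 1, 1866 → Jun 1, 1866: 31 days (May has 31).
Jun 1, 1866 → Jul 1, 1866: 30 days (June has 30).
Jul 1, 1866 → Aug 1, 1866: 31 days (July has 31).
Aug 1, 1866 → Sep 1, 1866: 31 days (August has 31).
Sep 1, 1866 → Sep 22, 1866: 21 days.
Total: 264 days.
264 mod 7 = 5, so Monday + 5 = Saturday.

Saturday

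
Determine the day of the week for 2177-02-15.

Doomsday rule: the anchor day for the 2100s is Sunday. For year 77: 77÷12 = 6 r 5, and 5÷4 = 1, so 6+5+1 = 12.
Sunday + 12 ≡ Friday — that's 2177's doomsday.
In February the doomsday date is Feb 28 (2177 is not a leap year).
Feb 15 is 13 days before Feb 28; 13 mod 7 = 6, so Friday − 6 = Saturday.

Saturday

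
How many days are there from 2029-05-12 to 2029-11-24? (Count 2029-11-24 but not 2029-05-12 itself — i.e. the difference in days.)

196

May 12, 2029 → Jun 12, 2029: 31 days (May has 31).
Jun 12, 2029 → Jul 12, 2029: 30 days (June has 30).
Jul 12, 2029 → Aug 12, 2029: 31 days (July has 31).
Aug 12, 2029 → Sep 12, 2029: 31 days (August has 31).
Sep 12, 2029 → Oct 12, 2029: 30 days (September has 30).
Oct 12, 2029 → Nov 12, 2029: 31 days (October has 31).
Nov 12, 2029 → Nov 24, 2029: 12 days.
Total: 196 days.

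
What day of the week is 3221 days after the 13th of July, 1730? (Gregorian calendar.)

Jul 13, 1730 is a Thursday.
3221 mod 7 = 1, so 3221 days after a Thursday is Thursday + 1 = Friday.

Friday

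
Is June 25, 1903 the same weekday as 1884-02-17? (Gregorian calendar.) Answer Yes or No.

No

From Feb 17, 1884 to Jun 25, 1903 is 7067 days.
7067 mod 7 = 4, so they are different weekdays.
(Feb 17, 1884 is a Sunday; Jun 25, 1903 is a Thursday.)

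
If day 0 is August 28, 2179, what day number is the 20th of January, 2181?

511

Aug 28, 2179 → Aug 28, 2180: 366 days (Feb 29, 2180 is in that span).
Aug 28, 2180 → Sep 28, 2180: 31 days (August has 31).
Sep 28, 2180 → Oct 28, 2180: 30 days (September has 30).
Oct 28, 2180 → Nov 28, 2180: 31 days (October has 31).
Nov 28, 2180 → Dec 28, 2180: 30 days (November has 30).
Dec 28, 2180 → Jan 20, 2181: 23 days.
Total: 511 days.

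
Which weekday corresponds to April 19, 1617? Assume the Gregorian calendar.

Wednesday

Doomsday rule: the anchor day for the 1600s is Tuesday. For year 17: 17÷12 = 1 r 5, and 5÷4 = 1, so 1+5+1 = 7.
Tuesday + 7 ≡ Tuesday — that's 1617's doomsday.
In April the doomsday date is Apr 4.
Apr 19 is 15 days after Apr 4; 15 mod 7 = 1, so Tuesday + 1 = Wednesday.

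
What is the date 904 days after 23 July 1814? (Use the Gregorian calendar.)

+365 (one year) → Jul 23, 1815 (539 left).
+366 (one year; includes Feb 29, 1816) → Jul 23, 1816 (173 left).
Jul has 31 days: +9 → Aug 1, 1816 (164 left).
Aug has 31 days: +31 → Sep 1, 1816 (133 left).
Sep has 30 days: +30 → Oct 1, 1816 (103 left).
Oct has 31 days: +31 → Nov 1, 1816 (72 left).
Nov has 30 days: +30 → Dec 1, 1816 (42 left).
Dec has 31 days: +31 → Jan 1, 1817 (11 left).
+11 → Jan 12, 1817.

January 12, 1817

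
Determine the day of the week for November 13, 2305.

Monday

Doomsday rule: the anchor day for the 2300s is Wednesday. For year 05: 5÷12 = 0 r 5, and 5÷4 = 1, so 0+5+1 = 6.
Wednesday + 6 ≡ Tuesday — that's 2305's doomsday.
In November the doomsday date is Nov 7.
Nov 13 is 6 days after Nov 7; 6 mod 7 = 6, so Tuesday + 6 = Monday.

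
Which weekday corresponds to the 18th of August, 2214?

Doomsday rule: the anchor day for the 2200s is Friday. For year 14: 14÷12 = 1 r 2, and 2÷4 = 0, so 1+2+0 = 3.
Friday + 3 ≡ Monday — that's 2214's doomsday.
In August the doomsday date is Aug 8.
Aug 18 is 10 days after Aug 8; 10 mod 7 = 3, so Monday + 3 = Thursday.

Thursday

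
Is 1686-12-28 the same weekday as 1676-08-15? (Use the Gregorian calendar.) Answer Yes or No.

From Aug 15, 1676 to Dec 28, 1686 is 3787 days.
3787 mod 7 = 0, so they are the same weekday.
(Aug 15, 1676 is a Saturday; Dec 28, 1686 is a Saturday.)

Yes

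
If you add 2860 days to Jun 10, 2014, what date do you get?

April 9, 2022

+365 (one year) → Jun 10, 2015 (2495 left).
+366 (one year; includes Feb 29, 2016) → Jun 10, 2016 (2129 left).
+365 (one year) → Jun 10, 2017 (1764 left).
+365 (one year) → Jun 10, 2018 (1399 left).
+365 (one year) → Jun 10, 2019 (1034 left).
+366 (one year; includes Feb 29, 2020) → Jun 10, 2020 (668 left).
+365 (one year) → Jun 10, 2021 (303 left).
Jun has 30 days: +21 → Jul 1, 2021 (282 left).
Jul has 31 days: +31 → Aug 1, 2021 (251 left).
Aug has 31 days: +31 → Sep 1, 2021 (220 left).
Sep has 30 days: +30 → Oct 1, 2021 (190 left).
Oct has 31 days: +31 → Nov 1, 2021 (159 left).
Nov has 30 days: +30 → Dec 1, 2021 (129 left).
Dec has 31 days: +31 → Jan 1, 2022 (98 left).
Jan has 31 days: +31 → Feb 1, 2022 (67 left).
Feb has 28 days: +28 → Mar 1, 2022 (39 left).
Mar has 31 days: +31 → Apr 1, 2022 (8 left).
+8 → Apr 9, 2022.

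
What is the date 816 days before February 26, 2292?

December 2, 2289

−365 (one year) → Feb 26, 2291 (451 left).
−365 (one year) → Feb 26, 2290 (86 left).
−26 → Jan 31, 2290 (end of Jan, 31 days; 60 left).
−31 → Dec 31, 2289 (end of Dec, 31 days; 29 left).
−29 → Dec 2, 2289.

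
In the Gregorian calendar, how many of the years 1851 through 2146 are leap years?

Multiples of 4 in [1851,2146]: 74.
Of those, multiples of 100: 3 (not leap unless ÷400).
Multiples of 400: 1.
Leap years = 74 − 3 + 1 = 72.

72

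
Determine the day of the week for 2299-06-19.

Doomsday rule: the anchor day for the 2200s is Friday. For year 99: 99÷12 = 8 r 3, and 3÷4 = 0, so 8+3+0 = 11.
Friday + 11 ≡ Tuesday — that's 2299's doomsday.
In June the doomsday date is Jun 6.
Jun 19 is 13 days after Jun 6; 13 mod 7 = 6, so Tuesday + 6 = Monday.

Monday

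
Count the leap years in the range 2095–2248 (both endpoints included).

37

Multiples of 4 in [2095,2248]: 39.
Of those, multiples of 100: 2 (not leap unless ÷400).
Multiples of 400: 0.
Leap years = 39 − 2 + 0 = 37.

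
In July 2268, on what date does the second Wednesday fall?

July 1, 2268 is a Wednesday.
The first Wednesday is therefore July 1 (same day).
The second Wednesday is 1 + 1×7 = July 8.

July 8, 2268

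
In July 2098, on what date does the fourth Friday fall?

July 1, 2098 is a Tuesday.
The first Friday is therefore July 4 (3 days later).
The fourth Friday is 4 + 3×7 = July 25.

July 25, 2098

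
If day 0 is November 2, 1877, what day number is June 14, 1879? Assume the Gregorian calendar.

589

Nov 2, 1877 → Nov 2, 1878: 365 days.
Nov 2, 1878 → Dec 2, 1878: 30 days (November has 30).
Dec 2, 1878 → Jan 2, 1879: 31 days (December has 31).
Jan 2, 1879 → Feb 2, 1879: 31 days (January has 31).
Feb 2, 1879 → Mar 2, 1879: 28 days (February has 28).
Mar 2, 1879 → Apr 2, 1879: 31 days (March has 31).
Apr 2, 1879 → May 2, 1879: 30 days (April has 30).
May 2, 1879 → Jun 2, 1879: 31 days (May has 31).
Jun 2, 1879 → Jun 14, 1879: 12 days.
Total: 589 days.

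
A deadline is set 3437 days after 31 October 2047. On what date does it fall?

+366 (one year; includes Feb 29, 2048) → Oct 31, 2048 (3071 left).
+365 (one year) → Oct 31, 2049 (2706 left).
+365 (one year) → Oct 31, 2050 (2341 left).
+365 (one year) → Oct 31, 2051 (1976 left).
+366 (one year; includes Feb 29, 2052) → Oct 31, 2052 (1610 left).
+365 (one year) → Oct 31, 2053 (1245 left).
+365 (one year) → Oct 31, 2054 (880 left).
+365 (one year) → Oct 31, 2055 (515 left).
+366 (one year; includes Feb 29, 2056) → Oct 31, 2056 (149 left).
Oct has 31 days: +1 → Nov 1, 2056 (148 left).
Nov has 30 days: +30 → Dec 1, 2056 (118 left).
Dec has 31 days: +31 → Jan 1, 2057 (87 left).
Jan has 31 days: +31 → Feb 1, 2057 (56 left).
Feb has 28 days: +28 → Mar 1, 2057 (28 left).
+28 → Mar 29, 2057.

March 29, 2057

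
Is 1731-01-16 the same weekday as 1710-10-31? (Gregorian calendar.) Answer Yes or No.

No

From Oct 31, 1710 to Jan 16, 1731 is 7382 days.
7382 mod 7 = 4, so they are different weekdays.
(Oct 31, 1710 is a Friday; Jan 16, 1731 is a Tuesday.)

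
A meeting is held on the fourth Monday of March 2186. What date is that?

March 1, 2186 is a Wednesday.
The first Monday is therefore March 6 (5 days later).
The fourth Monday is 6 + 3×7 = March 27.

March 27, 2186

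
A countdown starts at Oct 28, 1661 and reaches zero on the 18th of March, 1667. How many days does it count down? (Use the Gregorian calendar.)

1967

Oct 28, 1661 → Oct 28, 1662: 365 days.
Oct 28, 1662 → Oct 28, 1663: 365 days.
Oct 28, 1663 → Oct 28, 1664: 366 days (Feb 29, 1664 is in that span).
Oct 28, 1664 → Oct 28, 1665: 365 days.
Oct 28, 1665 → Oct 28, 1666: 365 days.
Oct 28, 1666 → Nov 28, 1666: 31 days (October has 31).
Nov 28, 1666 → Dec 28, 1666: 30 days (November has 30).
Dec 28, 1666 → Jan 28, 1667: 31 days (December has 31).
Jan 28, 1667 → Feb 28, 1667: 31 days (January has 31).
Feb 28, 1667 → Mar 18, 1667: 18 days.
Total: 1967 days.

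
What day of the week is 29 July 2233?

Monday

Doomsday rule: the anchor day for the 2200s is Friday. For year 33: 33÷12 = 2 r 9, and 9÷4 = 2, so 2+9+2 = 13.
Friday + 13 ≡ Thursday — that's 2233's doomsday.
In July the doomsday date is Jul 11.
Jul 29 is 18 days after Jul 11; 18 mod 7 = 4, so Thursday + 4 = Monday.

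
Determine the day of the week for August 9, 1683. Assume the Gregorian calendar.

Doomsday rule: the anchor day for the 1600s is Tuesday. For year 83: 83÷12 = 6 r 11, and 11÷4 = 2, so 6+11+2 = 19.
Tuesday + 19 ≡ Sunday — that's 1683's doomsday.
In August the doomsday date is Aug 8.
Aug 9 is 1 day after Aug 8; 1 mod 7 = 1, so Sunday + 1 = Monday.

Monday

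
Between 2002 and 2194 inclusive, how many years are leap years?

47

Multiples of 4 in [2002,2194]: 48.
Of those, multiples of 100: 1 (not leap unless ÷400).
Multiples of 400: 0.
Leap years = 48 − 1 + 0 = 47.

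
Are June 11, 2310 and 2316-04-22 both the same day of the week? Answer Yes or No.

From Jun 11, 2310 to Apr 22, 2316 is 2142 days.
2142 mod 7 = 0, so they are the same weekday.
(Jun 11, 2310 is a Saturday; Apr 22, 2316 is a Saturday.)

Yes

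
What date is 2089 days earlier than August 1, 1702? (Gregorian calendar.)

November 10, 1696

−365 (one year) → Aug 1, 1701 (1724 left).
−365 (one year) → Aug 1, 1700 (1359 left).
−365 (one year) → Aug 1, 1699 (994 left).
−365 (one year) → Aug 1, 1698 (629 left).
−365 (one year) → Aug 1, 1697 (264 left).
−1 → Jul 31, 1697 (end of Jul, 31 days; 263 left).
−31 → Jun 30, 1697 (end of Jun, 30 days; 232 left).
−30 → May 31, 1697 (end of May, 31 days; 202 left).
−31 → Apr 30, 1697 (end of Apr, 30 days; 171 left).
−30 → Mar 31, 1697 (end of Mar, 31 days; 141 left).
−31 → Feb 28, 1697 (end of Feb, 28 days; 110 left).
−28 → Jan 31, 1697 (end of Jan, 31 days; 82 left).
−31 → Dec 31, 1696 (end of Dec, 31 days; 51 left).
−31 → Nov 30, 1696 (end of Nov, 30 days; 20 left).
−20 → Nov 10, 1696.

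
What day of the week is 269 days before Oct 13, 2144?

Oct 13, 2144 is a Tuesday.
269 mod 7 = 3, so 269 days before a Tuesday is Tuesday − 3 = Saturday.

Saturday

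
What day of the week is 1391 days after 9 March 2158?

Tuesday

Mar 9, 2158 is a Thursday.
1391 mod 7 = 5, so 1391 days after a Thursday is Thursday + 5 = Tuesday.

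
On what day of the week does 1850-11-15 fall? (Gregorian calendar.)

Doomsday rule: the anchor day for the 1800s is Friday. For year 50: 50÷12 = 4 r 2, and 2÷4 = 0, so 4+2+0 = 6.
Friday + 6 ≡ Thursday — that's 1850's doomsday.
In November the doomsday date is Nov 7.
Nov 15 is 8 days after Nov 7; 8 mod 7 = 1, so Thursday + 1 = Friday.

Friday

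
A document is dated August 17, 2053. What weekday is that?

Sunday

Doomsday rule: the anchor day for the 2000s is Tuesday. For year 53: 53÷12 = 4 r 5, and 5÷4 = 1, so 4+5+1 = 10.
Tuesday + 10 ≡ Friday — that's 2053's doomsday.
In August the doomsday date is Aug 8.
Aug 17 is 9 days after Aug 8; 9 mod 7 = 2, so Friday + 2 = Sunday.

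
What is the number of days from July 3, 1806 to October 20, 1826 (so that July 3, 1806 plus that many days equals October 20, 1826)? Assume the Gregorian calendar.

7414

Jul 3, 1806 → Jul 3, 1807: 365 days.
Jul 3, 1807 → Jul 3, 1808: 366 days (Feb 29, 1808 is in that span).
Jul 3, 1808 → Jul 3, 1809: 365 days.
Jul 3, 1809 → Jul 3, 1810: 365 days.
Jul 3, 1810 → Jul 3, 1811: 365 days.
Jul 3, 1811 → Jul 3, 1812: 366 days (Feb 29, 1812 is in that span).
Jul 3, 1812 → Jul 3, 1813: 365 days.
Jul 3, 1813 → Jul 3, 1814: 365 days.
Jul 3, 1814 → Jul 3, 1815: 365 days.
Jul 3, 1815 → Jul 3, 1816: 366 days (Feb 29, 1816 is in that span).
Jul 3, 1816 → Jul 3, 1817: 365 days.
Jul 3, 1817 → Jul 3, 1818: 365 days.
Jul 3, 1818 → Jul 3, 1819: 365 days.
Jul 3, 1819 → Jul 3, 1820: 366 days (Feb 29, 1820 is in that span).
Jul 3, 1820 → Jul 3, 1821: 365 days.
Jul 3, 1821 → Jul 3, 1822: 365 days.
Jul 3, 1822 → Jul 3, 1823: 365 days.
Jul 3, 1823 → Jul 3, 1824: 366 days (Feb 29, 1824 is in that span).
Jul 3, 1824 → Jul 3, 1825: 365 days.
Jul 3, 1825 → Jul 3, 1826: 365 days.
Jul 3, 1826 → Aug 3, 1826: 31 days (July has 31).
Aug 3, 1826 → Sep 3, 1826: 31 days (August has 31).
Sep 3, 1826 → Oct 3, 1826: 30 days (September has 30).
Oct 3, 1826 → Oct 20, 1826: 17 days.
Total: 7414 days.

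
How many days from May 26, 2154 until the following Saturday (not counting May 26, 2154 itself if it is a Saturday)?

May 26, 2154 is a Sunday.
From Sunday to the next Saturday is 6 days.

6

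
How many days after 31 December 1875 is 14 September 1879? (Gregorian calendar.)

Dec 31, 1875 → Dec 31, 1876: 366 days (Feb 29, 1876 is in that span).
Dec 31, 1876 → Dec 31, 1877: 365 days.
Dec 31, 1877 → Dec 31, 1878: 365 days.
Dec 31, 1878 → Jan 31, 1879: 31 days (December has 31).
Jan 31, 1879 → Feb 28, 1879: 28 days (January has 31).
Feb 28, 1879 → Mar 28, 1879: 28 days (February has 28).
Mar 28, 1879 → Apr 28, 1879: 31 days (March has 31).
Apr 28, 1879 → May 28, 1879: 30 days (April has 30).
May 28, 1879 → Jun 28, 1879: 31 days (May has 31).
Jun 28, 1879 → Jul 28, 1879: 30 days (June has 30).
Jul 28, 1879 → Aug 28, 1879: 31 days (July has 31).
Aug 28, 1879 → Sep 14, 1879: 17 days.
Total: 1353 days.

1353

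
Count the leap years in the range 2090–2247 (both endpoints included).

37

Multiples of 4 in [2090,2247]: 39.
Of those, multiples of 100: 2 (not leap unless ÷400).
Multiples of 400: 0.
Leap years = 39 − 2 + 0 = 37.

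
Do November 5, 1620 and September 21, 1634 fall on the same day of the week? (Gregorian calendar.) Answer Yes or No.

Yes

From Nov 5, 1620 to Sep 21, 1634 is 5068 days.
5068 mod 7 = 0, so they are the same weekday.
(Nov 5, 1620 is a Thursday; Sep 21, 1634 is a Thursday.)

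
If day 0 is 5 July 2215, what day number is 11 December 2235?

7464

Jul 5, 2215 → Jul 5, 2216: 366 days (Feb 29, 2216 is in that span).
Jul 5, 2216 → Jul 5, 2217: 365 days.
Jul 5, 2217 → Jul 5, 2218: 365 days.
Jul 5, 2218 → Jul 5, 2219: 365 days.
Jul 5, 2219 → Jul 5, 2220: 366 days (Feb 29, 2220 is in that span).
Jul 5, 2220 → Jul 5, 2221: 365 days.
Jul 5, 2221 → Jul 5, 2222: 365 days.
Jul 5, 2222 → Jul 5, 2223: 365 days.
Jul 5, 2223 → Jul 5, 2224: 366 days (Feb 29, 2224 is in that span).
Jul 5, 2224 → Jul 5, 2225: 365 days.
Jul 5, 2225 → Jul 5, 2226: 365 days.
Jul 5, 2226 → Jul 5, 2227: 365 days.
Jul 5, 2227 → Jul 5, 2228: 366 days (Feb 29, 2228 is in that span).
Jul 5, 2228 → Jul 5, 2229: 365 days.
Jul 5, 2229 → Jul 5, 2230: 365 days.
Jul 5, 2230 → Jul 5, 2231: 365 days.
Jul 5, 2231 → Jul 5, 2232: 366 days (Feb 29, 2232 is in that span).
Jul 5, 2232 → Jul 5, 2233: 365 days.
Jul 5, 2233 → Jul 5, 2234: 365 days.
Jul 5, 2234 → Jul 5, 2235: 365 days.
Jul 5, 2235 → Aug 5, 2235: 31 days (July has 31).
Aug 5, 2235 → Sep 5, 2235: 31 days (August has 31).
Sep 5, 2235 → Oct 5, 2235: 30 days (September has 30).
Oct 5, 2235 → Nov 5, 2235: 31 days (October has 31).
Nov 5, 2235 → Dec 5, 2235: 30 days (November has 30).
Dec 5, 2235 → Dec 11, 2235: 6 days.
Total: 7464 days.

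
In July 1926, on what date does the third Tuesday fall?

July 20, 1926

July 1, 1926 is a Thursday.
The first Tuesday is therefore July 6 (5 days later).
The third Tuesday is 6 + 2×7 = July 20.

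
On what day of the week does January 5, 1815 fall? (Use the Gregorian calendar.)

January 1, 1815 is a Sunday.
Jan 1, 1815 → Jan 5, 1815: 4 days.
Total: 4 days.
4 mod 7 = 4, so Sunday + 4 = Thursday.

Thursday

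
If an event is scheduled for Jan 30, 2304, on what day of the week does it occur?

Saturday

Doomsday rule: the anchor day for the 2300s is Wednesday. For year 04: 4÷12 = 0 r 4, and 4÷4 = 1, so 0+4+1 = 5.
Wednesday + 5 ≡ Monday — that's 2304's doomsday.
In January the doomsday date is Jan 4 (2304 is a leap year (divisible by 4)).
Jan 30 is 26 days after Jan 4; 26 mod 7 = 5, so Monday + 5 = Saturday.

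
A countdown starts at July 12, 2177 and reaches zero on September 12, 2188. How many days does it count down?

4080

Jul 12, 2177 → Jul 12, 2178: 365 days.
Jul 12, 2178 → Jul 12, 2179: 365 days.
Jul 12, 2179 → Jul 12, 2180: 366 days (Feb 29, 2180 is in that span).
Jul 12, 2180 → Jul 12, 2181: 365 days.
Jul 12, 2181 → Jul 12, 2182: 365 days.
Jul 12, 2182 → Jul 12, 2183: 365 days.
Jul 12, 2183 → Jul 12, 2184: 366 days (Feb 29, 2184 is in that span).
Jul 12, 2184 → Jul 12, 2185: 365 days.
Jul 12, 2185 → Jul 12, 2186: 365 days.
Jul 12, 2186 → Jul 12, 2187: 365 days.
Jul 12, 2187 → Jul 12, 2188: 366 days (Feb 29, 2188 is in that span).
Jul 12, 2188 → Aug 12, 2188: 31 days (July has 31).
Aug 12, 2188 → Sep 12, 2188: 31 days.
Total: 4080 days.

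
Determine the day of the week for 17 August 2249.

Doomsday rule: the anchor day for the 2200s is Friday. For year 49: 49÷12 = 4 r 1, and 1÷4 = 0, so 4+1+0 = 5.
Friday + 5 ≡ Wednesday — that's 2249's doomsday.
In August the doomsday date is Aug 8.
Aug 17 is 9 days after Aug 8; 9 mod 7 = 2, so Wednesday + 2 = Friday.

Friday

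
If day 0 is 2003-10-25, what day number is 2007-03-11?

Oct 25, 2003 → Oct 25, 2004: 366 days (Feb 29, 2004 is in that span).
Oct 25, 2004 → Oct 25, 2005: 365 days.
Oct 25, 2005 → Oct 25, 2006: 365 days.
Oct 25, 2006 → Nov 25, 2006: 31 days (October has 31).
Nov 25, 2006 → Dec 25, 2006: 30 days (November has 30).
Dec 25, 2006 → Jan 25, 2007: 31 days (December has 31).
Jan 25, 2007 → Feb 25, 2007: 31 days (January has 31).
Feb 25, 2007 → Mar 11, 2007: 14 days.
Total: 1233 days.

1233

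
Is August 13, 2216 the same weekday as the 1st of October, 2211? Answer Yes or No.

From Oct 1, 2211 to Aug 13, 2216 is 1778 days.
1778 mod 7 = 0, so they are the same weekday.
(Oct 1, 2211 is a Tuesday; Aug 13, 2216 is a Tuesday.)

Yes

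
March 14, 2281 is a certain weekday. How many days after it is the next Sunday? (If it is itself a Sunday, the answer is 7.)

Mar 14, 2281 is a Monday.
From Monday to the next Sunday is 6 days.

6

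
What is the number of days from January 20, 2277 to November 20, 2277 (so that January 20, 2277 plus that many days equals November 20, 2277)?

Jan 20, 2277 → Feb 20, 2277: 31 days (January has 31).
Feb 20, 2277 → Mar 20, 2277: 28 days (February has 28).
Mar 20, 2277 → Apr 20, 2277: 31 days (March has 31).
Apr 20, 2277 → May 20, 2277: 30 days (April has 30).
May 20, 2277 → Jun 20, 2277: 31 days (May has 31).
Jun 20, 2277 → Jul 20, 2277: 30 days (June has 30).
Jul 20, 2277 → Aug 20, 2277: 31 days (July has 31).
Aug 20, 2277 → Sep 20, 2277: 31 days (August has 31).
Sep 20, 2277 → Oct 20, 2277: 30 days (September has 30).
Oct 20, 2277 → Nov 20, 2277: 31 days.
Total: 304 days.

304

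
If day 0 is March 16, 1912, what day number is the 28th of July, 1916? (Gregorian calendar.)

Mar 16, 1912 → Mar 16, 1913: 365 days.
Mar 16, 1913 → Mar 16, 1914: 365 days.
Mar 16, 1914 → Mar 16, 1915: 365 days.
Mar 16, 1915 → Mar 16, 1916: 366 days (Feb 29, 1916 is in that span).
Mar 16, 1916 → Apr 16, 1916: 31 days (March has 31).
Apr 16, 1916 → May 16, 1916: 30 days (April has 30).
May 16, 1916 → Jun 16, 1916: 31 days (May has 31).
Jun 16, 1916 → Jul 16, 1916: 30 days (June has 30).
Jul 16, 1916 → Jul 28, 1916: 12 days.
Total: 1595 days.

1595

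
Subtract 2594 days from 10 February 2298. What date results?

January 4, 2291

−365 (one year) → Feb 10, 2297 (2229 left).
−366 (one year; includes Feb 29, 2296) → Feb 10, 2296 (1863 left).
−365 (one year) → Feb 10, 2295 (1498 left).
−365 (one year) → Feb 10, 2294 (1133 left).
−365 (one year) → Feb 10, 2293 (768 left).
−366 (one year; includes Feb 29, 2292) → Feb 10, 2292 (402 left).
−365 (one year) → Feb 10, 2291 (37 left).
−10 → Jan 31, 2291 (end of Jan, 31 days; 27 left).
−27 → Jan 4, 2291.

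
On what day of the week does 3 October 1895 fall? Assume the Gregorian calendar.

Thursday

Doomsday rule: the anchor day for the 1800s is Friday. For year 95: 95÷12 = 7 r 11, and 11÷4 = 2, so 7+11+2 = 20.
Friday + 20 ≡ Thursday — that's 1895's doomsday.
In October the doomsday date is Oct 10.
Oct 3 is 7 days before Oct 10; 7 mod 7 = 0, so Thursday − 0 = Thursday.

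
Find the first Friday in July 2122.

July 3, 2122

July 1, 2122 is a Wednesday.
The first Friday is therefore July 3 (2 days later).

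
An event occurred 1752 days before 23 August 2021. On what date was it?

November 5, 2016

−365 (one year) → Aug 23, 2020 (1387 left).
−366 (one year; includes Feb 29, 2020) → Aug 23, 2019 (1021 left).
−365 (one year) → Aug 23, 2018 (656 left).
−365 (one year) → Aug 23, 2017 (291 left).
−23 → Jul 31, 2017 (end of Jul, 31 days; 268 left).
−31 → Jun 30, 2017 (end of Jun, 30 days; 237 left).
−30 → May 31, 2017 (end of May, 31 days; 207 left).
−31 → Apr 30, 2017 (end of Apr, 30 days; 176 left).
−30 → Mar 31, 2017 (end of Mar, 31 days; 146 left).
−31 → Feb 28, 2017 (end of Feb, 28 days; 115 left).
−28 → Jan 31, 2017 (end of Jan, 31 days; 87 left).
−31 → Dec 31, 2016 (end of Dec, 31 days; 56 left).
−31 → Nov 30, 2016 (end of Nov, 30 days; 25 left).
−25 → Nov 5, 2016.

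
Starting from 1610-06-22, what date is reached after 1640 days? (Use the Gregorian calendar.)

December 18, 1614

+365 (one year) → Jun 22, 1611 (1275 left).
+366 (one year; includes Feb 29, 1612) → Jun 22, 1612 (909 left).
+365 (one year) → Jun 22, 1613 (544 left).
+365 (one year) → Jun 22, 1614 (179 left).
Jun has 30 days: +9 → Jul 1, 1614 (170 left).
Jul has 31 days: +31 → Aug 1, 1614 (139 left).
Aug has 31 days: +31 → Sep 1, 1614 (108 left).
Sep has 30 days: +30 → Oct 1, 1614 (78 left).
Oct has 31 days: +31 → Nov 1, 1614 (47 left).
Nov has 30 days: +30 → Dec 1, 1614 (17 left).
+17 → Dec 18, 1614.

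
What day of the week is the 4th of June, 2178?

January 1, 2178 is a Thursday.
Jan 1, 2178 → Feb 1, 2178: 31 days (January has 31).
Feb 1, 2178 → Mar 1, 2178: 28 days (February has 28).
Mar 1, 2178 → Apr 1, 2178: 31 days (March has 31).
Apr 1, 2178 → May 1, 2178: 30 days (April has 30).
May 1, 2178 → Jun 1, 2178: 31 days (May has 31).
Jun 1, 2178 → Jun 4, 2178: 3 days.
Total: 154 days.
154 mod 7 = 0, so Thursday + 0 = Thursday.

Thursday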